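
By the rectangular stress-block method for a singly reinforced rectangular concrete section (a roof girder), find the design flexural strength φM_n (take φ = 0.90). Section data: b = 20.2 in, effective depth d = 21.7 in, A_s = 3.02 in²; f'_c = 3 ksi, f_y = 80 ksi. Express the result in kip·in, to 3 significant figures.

φM_n ≈ 4210 kip·in

T = A_s f_y = 3.02 × 80 = 241.6 kips.
a = T/(0.85 f'_c b) = 241.6/(0.85 × 3 × 20.2) = 4.690 in.
M_n = T(d − a/2) = 241.6 × (21.7 − 2.345) = 4676.2 kip·in.
φM_n = 0.90 × 4676.2 = 4208.6 kip·in.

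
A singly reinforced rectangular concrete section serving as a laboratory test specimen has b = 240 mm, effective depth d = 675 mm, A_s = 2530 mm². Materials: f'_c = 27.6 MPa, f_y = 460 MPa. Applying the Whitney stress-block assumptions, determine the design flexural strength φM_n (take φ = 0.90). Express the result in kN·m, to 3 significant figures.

φM_n ≈ 599 kN·m

T = A_s f_y = 2530 × 460 = 1163800 N = 1163.8 kN.
From C = T: a = T/(0.85 f'_c b) = 1163800/(0.85 × 27.6 × 240) = 206.70 mm.
M_n = T(d − a/2) = 1163.8 kN × (675 − 103.35) mm = 665.29 kN·m.
φM_n = 0.90 × 665.29 = 598.76 kN·m.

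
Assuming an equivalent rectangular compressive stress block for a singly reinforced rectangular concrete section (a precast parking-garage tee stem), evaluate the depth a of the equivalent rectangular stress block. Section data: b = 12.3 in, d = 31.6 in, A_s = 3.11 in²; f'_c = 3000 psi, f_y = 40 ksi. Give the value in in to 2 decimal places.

T = A_s f_y = 3.11 × 40 = 124.4 kips.
a = T/(0.85 f'_c b) = 124.4/(0.85 × 3 × 12.3) = 3.97 in.

a ≈ 3.97 in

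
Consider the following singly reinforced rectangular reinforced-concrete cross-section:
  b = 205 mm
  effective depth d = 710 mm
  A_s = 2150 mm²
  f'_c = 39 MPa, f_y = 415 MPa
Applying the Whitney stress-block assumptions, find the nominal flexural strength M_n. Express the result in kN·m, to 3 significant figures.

M_n ≈ 575 kN·m

T = A_s f_y = 2150 × 415 = 892250 N = 892.25 kN.
From C = T: a = T/(0.85 f'_c b) = 892250/(0.85 × 39 × 205) = 131.30 mm.
M_n = T(d − a/2) = 892.25 kN × (710 − 65.65) mm = 574.92 kN·m.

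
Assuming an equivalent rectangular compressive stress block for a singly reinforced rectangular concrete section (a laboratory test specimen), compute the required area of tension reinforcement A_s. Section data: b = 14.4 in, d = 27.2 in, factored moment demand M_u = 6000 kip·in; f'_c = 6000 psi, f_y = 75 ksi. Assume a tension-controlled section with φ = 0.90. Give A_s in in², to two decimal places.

M_n = M_u/φ = 6000/0.90 = 6666.67 kip·in.
From M_n = 0.85 f'_c a b (d − a/2):
a = d − √(d² − 2M_n/(0.85 f'_c b)) = 27.2 − √(27.2² − 2 × 6666.67/(0.85 × 6 × 14.4)) = 3.572 in.
A_s = 0.85 f'_c a b / f_y = 0.85 × 6 × 3.572 × 14.4 / 75 = 3.498 in².

A_s ≈ 3.50 in²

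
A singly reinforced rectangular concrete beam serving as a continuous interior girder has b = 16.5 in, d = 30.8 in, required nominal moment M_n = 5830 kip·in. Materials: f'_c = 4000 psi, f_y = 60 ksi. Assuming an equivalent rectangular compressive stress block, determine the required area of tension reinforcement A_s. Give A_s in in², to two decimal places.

A_s ≈ 3.35 in²

From M_n = 0.85 f'_c a b (d − a/2):
a = d − √(d² − 2M_n/(0.85 f'_c b)) = 30.8 − √(30.8² − 2 × 5830/(0.85 × 4 × 16.5)) = 3.582 in.
A_s = 0.85 f'_c a b / f_y = 0.85 × 4 × 3.582 × 16.5 / 60 = 3.349 in².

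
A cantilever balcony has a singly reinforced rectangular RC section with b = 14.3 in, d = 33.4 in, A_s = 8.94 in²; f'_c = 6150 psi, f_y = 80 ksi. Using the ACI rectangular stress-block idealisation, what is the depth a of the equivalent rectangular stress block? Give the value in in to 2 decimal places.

T = A_s f_y = 8.94 × 80 = 715.2 kips.
a = T/(0.85 f'_c b) = 715.2/(0.85 × 6.15 × 14.3) = 9.57 in.

a ≈ 9.57 in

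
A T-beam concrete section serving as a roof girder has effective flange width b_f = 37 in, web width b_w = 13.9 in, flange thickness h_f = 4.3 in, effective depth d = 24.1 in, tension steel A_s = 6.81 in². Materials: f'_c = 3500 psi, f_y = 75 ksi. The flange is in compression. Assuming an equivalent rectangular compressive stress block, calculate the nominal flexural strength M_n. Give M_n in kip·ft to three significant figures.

Tension: T = A_s f_y = 6.81 × 75 = 510.75 kips.
Try a within the flange: a = T/(0.85 f'_c b_f) = 510.75/(0.85 × 3.5 × 37) = 4.640 in.
a = 4.640 > h_f = 4.3 in: the block extends into the web. Split into flange-overhang and web parts.
C_f = 0.85 f'_c (b_f − b_w) h_f = 0.85 × 3.5 × (37 − 13.9) × 4.3 = 295.5 kips.
Remaining web compression depth: a_w = (T − C_f)/(0.85 f'_c b_w) = (510.75 − 295.5)/(0.85 × 3.5 × 13.9) = 5.205 in.
M_n = C_f(d − h_f/2) + (T − C_f)(d − a_w/2) = 295.5 × (24.1 − 2.15) + 215.25 × (24.1 − 2.6025) = 6486.2 + 4627.3 = 11113.5 kip·in.
M_n = 11113.5/12 = 926.13 kip·ft.

M_n ≈ 926 kip·ft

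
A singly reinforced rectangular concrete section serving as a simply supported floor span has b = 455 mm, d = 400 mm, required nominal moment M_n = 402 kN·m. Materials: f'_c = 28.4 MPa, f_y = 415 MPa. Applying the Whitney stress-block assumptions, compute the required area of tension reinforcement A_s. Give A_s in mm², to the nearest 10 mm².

With M_n = 0.85 f'_c a b (d − a/2), solve the quadratic for a:
a = d − √(d² − 2M_n/(0.85 f'_c b)) = 400 − √(400² − 2 × 402×10⁶/(0.85 × 28.4 × 455)) = 105.38 mm.
A_s = 0.85 f'_c a b / f_y = 0.85 × 28.4 × 105.38 × 455 / 415 = 2789.1 mm².

A_s ≈ 2790 mm²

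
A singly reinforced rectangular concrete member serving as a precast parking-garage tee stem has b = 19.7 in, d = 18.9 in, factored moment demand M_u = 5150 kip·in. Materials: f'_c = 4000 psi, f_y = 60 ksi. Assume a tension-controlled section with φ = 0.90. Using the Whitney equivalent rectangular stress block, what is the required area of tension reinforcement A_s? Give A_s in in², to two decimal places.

M_n = M_u/φ = 5150/0.90 = 5722.22 kip·in.
From M_n = 0.85 f'_c a b (d − a/2):
a = d − √(d² − 2M_n/(0.85 f'_c b)) = 18.9 − √(18.9² − 2 × 5722.22/(0.85 × 4 × 19.7)) = 5.249 in.
A_s = 0.85 f'_c a b / f_y = 0.85 × 4 × 5.249 × 19.7 / 60 = 5.860 in².

A_s ≈ 5.86 in²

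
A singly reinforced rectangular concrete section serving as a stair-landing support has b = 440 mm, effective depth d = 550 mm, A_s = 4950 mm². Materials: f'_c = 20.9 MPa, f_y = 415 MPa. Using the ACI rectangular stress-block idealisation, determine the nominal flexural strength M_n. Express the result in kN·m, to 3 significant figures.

M_n ≈ 860 kN·m

T = A_s f_y = 4950 × 415 = 2054250 N = 2054.25 kN.
From C = T: a = T/(0.85 f'_c b) = 2054250/(0.85 × 20.9 × 440) = 262.81 mm.
M_n = T(d − a/2) = 2054.25 kN × (550 − 131.405) mm = 859.90 kN·m.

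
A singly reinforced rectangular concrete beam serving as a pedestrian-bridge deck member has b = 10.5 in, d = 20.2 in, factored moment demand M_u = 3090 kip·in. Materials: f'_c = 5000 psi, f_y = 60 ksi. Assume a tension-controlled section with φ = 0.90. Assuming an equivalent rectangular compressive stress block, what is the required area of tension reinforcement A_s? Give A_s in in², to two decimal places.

M_n = M_u/φ = 3090/0.90 = 3433.33 kip·in.
From M_n = 0.85 f'_c a b (d − a/2):
a = d − √(d² − 2M_n/(0.85 f'_c b)) = 20.2 − √(20.2² − 2 × 3433.33/(0.85 × 5 × 10.5)) = 4.257 in.
A_s = 0.85 f'_c a b / f_y = 0.85 × 5 × 4.257 × 10.5 / 60 = 3.166 in².

A_s ≈ 3.17 in²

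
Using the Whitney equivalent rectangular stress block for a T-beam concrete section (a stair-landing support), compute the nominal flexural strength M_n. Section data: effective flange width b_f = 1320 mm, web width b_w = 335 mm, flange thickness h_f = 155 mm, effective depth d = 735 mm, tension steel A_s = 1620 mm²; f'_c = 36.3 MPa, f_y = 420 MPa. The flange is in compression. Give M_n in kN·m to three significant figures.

M_n ≈ 494 kN·m

Tension: T = A_s f_y = 1620 × 420 = 680400 N.
Try a within the flange: a = T/(0.85 f'_c b_f) = 680400/(0.85 × 36.3 × 1320) = 16.71 mm.
Since a = 16.71 ≤ h_f = 155 mm, the stress block lies entirely in the flange; analyse as a rectangular beam of width b_f.
M_n = T(d − a/2) = 680400 × (735 − 8.355) = 494.41 × 10⁶ N·mm.
M_n = 494.41 kN·m.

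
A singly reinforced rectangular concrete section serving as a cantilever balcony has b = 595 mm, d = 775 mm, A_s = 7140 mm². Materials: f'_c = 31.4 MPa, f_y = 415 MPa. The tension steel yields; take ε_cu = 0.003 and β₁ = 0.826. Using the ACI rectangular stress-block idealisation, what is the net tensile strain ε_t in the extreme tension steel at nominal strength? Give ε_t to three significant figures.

ε_t ≈ 0.00729

a = A_s f_y/(0.85 f'_c b) = 186.59 mm.
β₁ = 0.826, so c = a/β₁ = 186.59/0.826 = 225.90 mm.
From the linear strain diagram with ε_cu = 0.003: ε_t = 0.003 (d − c)/c = 0.003 × (775 − 225.90)/225.90 = 0.00729.
Since ε_t ≥ 0.005, the section is tension-controlled.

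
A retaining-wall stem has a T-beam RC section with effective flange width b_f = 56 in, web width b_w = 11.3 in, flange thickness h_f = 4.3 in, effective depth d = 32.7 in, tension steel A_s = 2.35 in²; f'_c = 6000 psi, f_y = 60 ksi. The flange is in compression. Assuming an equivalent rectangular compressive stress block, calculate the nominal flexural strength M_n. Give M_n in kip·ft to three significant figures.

Tension: T = A_s f_y = 2.35 × 60 = 141 kips.
Try a within the flange: a = T/(0.85 f'_c b_f) = 141/(0.85 × 6 × 56) = 0.494 in.
Since a = 0.494 ≤ h_f = 4.3 in, the stress block lies entirely in the flange; analyse as a rectangular beam of width b_f.
M_n = T(d − a/2) = 141 × (32.7 − 0.247) = 4575.9 kip·in.
M_n = 4575.9/12 = 381.33 kip·ft.

M_n ≈ 381 kip·ft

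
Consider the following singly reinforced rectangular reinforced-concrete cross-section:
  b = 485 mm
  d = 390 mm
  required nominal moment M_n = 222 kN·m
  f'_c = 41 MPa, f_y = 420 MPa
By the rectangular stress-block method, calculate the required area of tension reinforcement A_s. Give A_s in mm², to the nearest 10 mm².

With M_n = 0.85 f'_c a b (d − a/2), solve the quadratic for a:
a = d − √(d² − 2M_n/(0.85 f'_c b)) = 390 − √(390² − 2 × 222×10⁶/(0.85 × 41 × 485)) = 35.27 mm.
A_s = 0.85 f'_c a b / f_y = 0.85 × 41 × 35.27 × 485 / 420 = 1419.4 mm².

A_s ≈ 1420 mm²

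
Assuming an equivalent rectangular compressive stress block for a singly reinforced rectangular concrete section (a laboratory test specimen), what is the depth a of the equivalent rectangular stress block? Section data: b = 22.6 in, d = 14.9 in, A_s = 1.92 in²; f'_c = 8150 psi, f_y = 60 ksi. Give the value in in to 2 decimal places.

a ≈ 0.74 in

T = A_s f_y = 1.92 × 60 = 115.2 kips.
a = T/(0.85 f'_c b) = 115.2/(0.85 × 8.15 × 22.6) = 0.74 in.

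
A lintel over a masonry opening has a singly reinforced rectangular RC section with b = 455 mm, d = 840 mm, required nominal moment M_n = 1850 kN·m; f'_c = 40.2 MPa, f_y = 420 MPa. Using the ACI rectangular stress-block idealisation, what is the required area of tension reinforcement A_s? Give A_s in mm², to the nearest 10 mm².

A_s ≈ 5780 mm²

With M_n = 0.85 f'_c a b (d − a/2), solve the quadratic for a:
a = d − √(d² − 2M_n/(0.85 f'_c b)) = 840 − √(840² − 2 × 1850×10⁶/(0.85 × 40.2 × 455)) = 156.17 mm.
A_s = 0.85 f'_c a b / f_y = 0.85 × 40.2 × 156.17 × 455 / 420 = 5781.0 mm².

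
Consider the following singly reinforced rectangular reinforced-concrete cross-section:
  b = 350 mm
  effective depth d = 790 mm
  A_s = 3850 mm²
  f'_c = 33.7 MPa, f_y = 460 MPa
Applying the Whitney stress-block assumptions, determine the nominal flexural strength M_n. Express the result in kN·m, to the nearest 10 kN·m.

T = A_s f_y = 3850 × 460 = 1771000 N = 1771 kN.
From C = T: a = T/(0.85 f'_c b) = 1771000/(0.85 × 33.7 × 350) = 176.65 mm.
M_n = T(d − a/2) = 1771 kN × (790 − 88.325) mm = 1242.67 kN·m.

M_n ≈ 1240 kN·m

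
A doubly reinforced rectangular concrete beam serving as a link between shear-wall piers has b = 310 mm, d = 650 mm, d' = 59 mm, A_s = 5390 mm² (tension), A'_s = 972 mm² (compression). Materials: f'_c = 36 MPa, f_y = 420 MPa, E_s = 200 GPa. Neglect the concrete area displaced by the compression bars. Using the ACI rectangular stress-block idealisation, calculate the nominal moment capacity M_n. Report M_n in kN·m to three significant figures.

Assume both tension and compression steel yield.
Net tension couple steel: A_s − A'_s = 4418 mm².
a = (A_s − A'_s) f_y / (0.85 f'_c b) = 1855560/(0.85 × 36 × 310) = 195.61 mm.
c = a/β₁ = 195.61/0.793 = 246.67 mm; ε'_s = 0.003(c − d')/c = 0.0023 ≥ f_y/E_s = 0.0021, so compression steel does yield.
M_n = (A_s − A'_s) f_y (d − a/2) + A'_s f_y (d − d') = [1855560 × (650 − 97.805) + 408240 × (650 − 59)] × 10⁻⁶ = 1024.63 + 241.27 = 1265.90 kN·m.

M_n ≈ 1270 kN·m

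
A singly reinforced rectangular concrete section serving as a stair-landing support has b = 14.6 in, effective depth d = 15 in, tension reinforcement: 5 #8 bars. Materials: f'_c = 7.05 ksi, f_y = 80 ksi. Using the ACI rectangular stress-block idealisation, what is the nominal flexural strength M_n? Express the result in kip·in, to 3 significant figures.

A_s = 5 × 0.79 = 3.95 in².
T = A_s f_y = 3.95 × 80 = 316 kips.
a = T/(0.85 f'_c b) = 316/(0.85 × 7.05 × 14.6) = 3.612 in.
M_n = T(d − a/2) = 316 × (15 − 1.806) = 4169.3 kip·in.

M_n ≈ 4170 kip·in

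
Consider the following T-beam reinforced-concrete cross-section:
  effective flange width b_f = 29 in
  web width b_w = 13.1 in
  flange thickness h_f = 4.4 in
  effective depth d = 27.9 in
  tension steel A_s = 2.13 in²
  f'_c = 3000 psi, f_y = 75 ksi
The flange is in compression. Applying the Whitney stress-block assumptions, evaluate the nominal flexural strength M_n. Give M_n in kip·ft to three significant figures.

M_n ≈ 357 kip·ft

Tension: T = A_s f_y = 2.13 × 75 = 159.75 kips.
Try a within the flange: a = T/(0.85 f'_c b_f) = 159.75/(0.85 × 3 × 29) = 2.160 in.
Since a = 2.160 ≤ h_f = 4.4 in, the stress block lies entirely in the flange; analyse as a rectangular beam of width b_f.
M_n = T(d − a/2) = 159.75 × (27.9 − 1.08) = 4284.5 kip·in.
M_n = 4284.5/12 = 357.04 kip·ft.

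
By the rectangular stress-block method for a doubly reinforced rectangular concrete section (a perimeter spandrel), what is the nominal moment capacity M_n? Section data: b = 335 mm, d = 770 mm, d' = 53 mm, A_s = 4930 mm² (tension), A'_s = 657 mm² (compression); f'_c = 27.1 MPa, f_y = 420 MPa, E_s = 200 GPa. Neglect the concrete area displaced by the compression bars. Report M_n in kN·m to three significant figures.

M_n ≈ 1370 kN·m

Assume both tension and compression steel yield.
Net tension couple steel: A_s − A'_s = 4273 mm².
a = (A_s − A'_s) f_y / (0.85 f'_c b) = 1794660/(0.85 × 27.1 × 335) = 232.57 mm.
c = a/β₁ = 232.57/0.85 = 273.61 mm; ε'_s = 0.003(c − d')/c = 0.0024 ≥ f_y/E_s = 0.0021, so compression steel does yield.
M_n = (A_s − A'_s) f_y (d − a/2) + A'_s f_y (d − d') = [1794660 × (770 − 116.285) + 275940 × (770 − 53)] × 10⁻⁶ = 1173.20 + 197.85 = 1371.05 kN·m.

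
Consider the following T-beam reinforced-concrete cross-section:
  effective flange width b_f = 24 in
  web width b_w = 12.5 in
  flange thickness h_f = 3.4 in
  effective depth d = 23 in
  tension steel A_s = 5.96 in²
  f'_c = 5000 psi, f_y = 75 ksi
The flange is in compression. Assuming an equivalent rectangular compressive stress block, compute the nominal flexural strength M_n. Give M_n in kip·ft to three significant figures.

Tension: T = A_s f_y = 5.96 × 75 = 447 kips.
Try a within the flange: a = T/(0.85 f'_c b_f) = 447/(0.85 × 5 × 24) = 4.382 in.
a = 4.382 > h_f = 3.4 in: the block extends into the web. Split into flange-overhang and web parts.
C_f = 0.85 f'_c (b_f − b_w) h_f = 0.85 × 5 × (24 − 12.5) × 3.4 = 166.2 kips.
Remaining web compression depth: a_w = (T − C_f)/(0.85 f'_c b_w) = (447 − 166.2)/(0.85 × 5 × 12.5) = 5.286 in.
M_n = C_f(d − h_f/2) + (T − C_f)(d − a_w/2) = 166.2 × (23 − 1.7) + 280.8 × (23 − 2.643) = 3540.1 + 5716.2 = 9256.3 kip·in.
M_n = 9256.3/12 = 771.36 kip·ft.

M_n ≈ 771 kip·ft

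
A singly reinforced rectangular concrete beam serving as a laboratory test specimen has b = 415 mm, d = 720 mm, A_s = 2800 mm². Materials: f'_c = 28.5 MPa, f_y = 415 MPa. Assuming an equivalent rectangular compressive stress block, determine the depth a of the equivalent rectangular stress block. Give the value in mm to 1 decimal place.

a ≈ 115.6 mm

T = A_s f_y = 2800 × 415 = 1162000 N = 1162 kN.
Setting C = 0.85 f'_c a b equal to T: a = 1162000/(0.85 × 28.5 × 415) = 115.6 mm.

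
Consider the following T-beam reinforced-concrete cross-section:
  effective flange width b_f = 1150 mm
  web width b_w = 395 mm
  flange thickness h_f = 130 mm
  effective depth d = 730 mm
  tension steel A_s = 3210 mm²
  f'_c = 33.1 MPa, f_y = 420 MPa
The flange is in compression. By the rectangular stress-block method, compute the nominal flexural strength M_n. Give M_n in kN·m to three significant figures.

Tension: T = A_s f_y = 3210 × 420 = 1348200 N.
Try a within the flange: a = T/(0.85 f'_c b_f) = 1348200/(0.85 × 33.1 × 1150) = 41.67 mm.
Since a = 41.67 ≤ h_f = 130 mm, the stress block lies entirely in the flange; analyse as a rectangular beam of width b_f.
M_n = T(d − a/2) = 1348200 × (730 − 20.835) = 956.10 × 10⁶ N·mm.
M_n = 956.10 kN·m.

M_n ≈ 956 kN·m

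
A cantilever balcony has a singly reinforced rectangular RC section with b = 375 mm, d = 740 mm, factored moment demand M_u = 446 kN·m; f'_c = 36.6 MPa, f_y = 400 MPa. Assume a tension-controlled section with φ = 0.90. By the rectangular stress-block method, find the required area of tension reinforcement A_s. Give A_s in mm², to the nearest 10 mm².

M_n = M_u/φ = 446/0.90 = 495.556 kN·m.
With M_n = 0.85 f'_c a b (d − a/2), solve the quadratic for a:
a = d − √(d² − 2M_n/(0.85 f'_c b)) = 740 − √(740² − 2 × 495.556×10⁶/(0.85 × 36.6 × 375)) = 59.82 mm.
A_s = 0.85 f'_c a b / f_y = 0.85 × 36.6 × 59.82 × 375 / 400 = 1744.7 mm².

A_s ≈ 1740 mm²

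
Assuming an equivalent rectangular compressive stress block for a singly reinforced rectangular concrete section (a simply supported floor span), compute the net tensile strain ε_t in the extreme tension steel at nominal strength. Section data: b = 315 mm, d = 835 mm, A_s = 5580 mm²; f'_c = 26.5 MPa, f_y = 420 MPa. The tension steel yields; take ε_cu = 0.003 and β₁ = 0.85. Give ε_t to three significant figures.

ε_t ≈ 0.00345

a = A_s f_y/(0.85 f'_c b) = 330.30 mm.
β₁ = 0.85, so c = a/β₁ = 330.30/0.85 = 388.59 mm.
From the linear strain diagram with ε_cu = 0.003: ε_t = 0.003 (d − c)/c = 0.003 × (835 − 388.59)/388.59 = 0.00345.
ε_t < 0.004 — the section is over-reinforced for flexure under ACI limits.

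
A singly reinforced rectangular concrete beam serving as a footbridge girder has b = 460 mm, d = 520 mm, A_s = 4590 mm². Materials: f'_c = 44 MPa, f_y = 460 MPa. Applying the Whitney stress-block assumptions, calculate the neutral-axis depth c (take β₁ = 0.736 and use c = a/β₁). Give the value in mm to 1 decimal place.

c ≈ 166.7 mm

T = A_s f_y = 4590 × 460 = 2111400 N = 2111.4 kN.
Setting C = 0.85 f'_c a b equal to T: a = 2111400/(0.85 × 44 × 460) = 122.727 mm.
With β₁ = 0.736, c = a/β₁ = 122.727/0.736 = 166.7 mm.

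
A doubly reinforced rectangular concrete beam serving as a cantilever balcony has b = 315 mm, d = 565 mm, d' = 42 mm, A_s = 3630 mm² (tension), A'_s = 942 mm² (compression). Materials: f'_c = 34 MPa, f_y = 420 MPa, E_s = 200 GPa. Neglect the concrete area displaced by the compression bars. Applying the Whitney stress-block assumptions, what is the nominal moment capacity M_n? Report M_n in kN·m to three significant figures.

Assume both tension and compression steel yield.
Net tension couple steel: A_s − A'_s = 2688 mm².
a = (A_s − A'_s) f_y / (0.85 f'_c b) = 1128960/(0.85 × 34 × 315) = 124.01 mm.
c = a/β₁ = 124.01/0.807 = 153.67 mm; ε'_s = 0.003(c − d')/c = 0.0022 ≥ f_y/E_s = 0.0021, so compression steel does yield.
M_n = (A_s − A'_s) f_y (d − a/2) + A'_s f_y (d − d') = [1128960 × (565 − 62.005) + 395640 × (565 − 42)] × 10⁻⁶ = 567.86 + 206.92 = 774.78 kN·m.

M_n ≈ 775 kN·m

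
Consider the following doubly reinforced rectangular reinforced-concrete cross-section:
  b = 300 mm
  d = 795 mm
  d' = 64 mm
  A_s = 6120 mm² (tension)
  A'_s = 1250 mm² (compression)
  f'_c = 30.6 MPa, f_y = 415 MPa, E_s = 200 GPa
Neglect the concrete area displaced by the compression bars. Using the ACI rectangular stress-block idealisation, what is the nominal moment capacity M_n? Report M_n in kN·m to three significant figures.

Assume both tension and compression steel yield.
Net tension couple steel: A_s − A'_s = 4870 mm².
a = (A_s − A'_s) f_y / (0.85 f'_c b) = 2021050/(0.85 × 30.6 × 300) = 259.01 mm.
c = a/β₁ = 259.01/0.831 = 311.68 mm; ε'_s = 0.003(c − d')/c = 0.0024 ≥ f_y/E_s = 0.0021, so compression steel does yield.
M_n = (A_s − A'_s) f_y (d − a/2) + A'_s f_y (d − d') = [2021050 × (795 − 129.505) + 518750 × (795 − 64)] × 10⁻⁶ = 1345.00 + 379.21 = 1724.21 kN·m.

M_n ≈ 1720 kN·m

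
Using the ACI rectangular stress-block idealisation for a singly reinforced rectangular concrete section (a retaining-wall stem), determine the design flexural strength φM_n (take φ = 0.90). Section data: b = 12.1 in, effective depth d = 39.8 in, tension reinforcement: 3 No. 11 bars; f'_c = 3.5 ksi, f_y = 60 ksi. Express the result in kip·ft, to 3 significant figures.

A_s = 3 × 1.56 = 4.68 in².
T = A_s f_y = 4.68 × 60 = 280.8 kips.
a = T/(0.85 f'_c b) = 280.8/(0.85 × 3.5 × 12.1) = 7.801 in.
M_n = T(d − a/2) = 280.8 × (39.8 − 3.9005) = 10080.6 kip·in = 10080.6/12 = 840.05 kip·ft.
φM_n = 0.90 × 840.05 = 756.05 kip·ft.

φM_n ≈ 756 kip·ft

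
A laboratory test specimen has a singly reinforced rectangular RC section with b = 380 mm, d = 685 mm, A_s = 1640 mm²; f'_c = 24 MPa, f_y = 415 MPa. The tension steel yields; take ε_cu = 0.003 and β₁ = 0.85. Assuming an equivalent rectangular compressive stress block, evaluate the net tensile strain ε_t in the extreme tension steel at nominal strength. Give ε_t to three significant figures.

a = A_s f_y/(0.85 f'_c b) = 87.80 mm.
β₁ = 0.85, so c = a/β₁ = 87.80/0.85 = 103.29 mm.
From the linear strain diagram with ε_cu = 0.003: ε_t = 0.003 (d − c)/c = 0.003 × (685 − 103.29)/103.29 = 0.0169.
Since ε_t ≥ 0.005, the section is tension-controlled.

ε_t ≈ 0.0169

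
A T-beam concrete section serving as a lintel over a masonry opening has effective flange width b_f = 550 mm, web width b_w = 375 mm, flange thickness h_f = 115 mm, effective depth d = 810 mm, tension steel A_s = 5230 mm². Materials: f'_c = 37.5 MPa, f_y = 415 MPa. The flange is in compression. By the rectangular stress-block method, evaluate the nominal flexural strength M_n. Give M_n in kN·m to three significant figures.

Tension: T = A_s f_y = 5230 × 415 = 2170450 N.
Try a within the flange: a = T/(0.85 f'_c b_f) = 2170450/(0.85 × 37.5 × 550) = 123.80 mm.
a = 123.80 > h_f = 115 mm: the block extends into the web. Split into flange-overhang and web parts.
C_f = 0.85 f'_c (b_f − b_w) h_f = 0.85 × 37.5 × (550 − 375) × 115 = 641484 N.
Remaining web compression depth: a_w = (T − C_f)/(0.85 f'_c b_w) = (2170450 − 641484)/(0.85 × 37.5 × 375) = 127.91 mm.
M_n = C_f(d − h_f/2) + (T − C_f)(d − a_w/2) = 641484 × (810 − 57.5) + 1528966 × (810 − 63.955) = 482.72 + 1140.68 = 1623.40 × 10⁶ N·mm.
M_n = 1623.40 kN·m.

M_n ≈ 1620 kN·m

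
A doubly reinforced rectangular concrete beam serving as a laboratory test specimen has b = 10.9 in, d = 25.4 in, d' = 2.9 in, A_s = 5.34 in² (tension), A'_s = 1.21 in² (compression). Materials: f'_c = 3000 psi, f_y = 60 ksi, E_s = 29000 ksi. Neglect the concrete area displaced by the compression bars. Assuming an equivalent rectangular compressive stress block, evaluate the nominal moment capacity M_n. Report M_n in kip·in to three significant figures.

M_n ≈ 6820 kip·in

Assume both steels yield.
a = (A_s − A'_s) f_y/(0.85 f'_c b) = (5.34 − 1.21) × 60/(0.85 × 3 × 10.9) = 8.915 in.
c = a/β₁ = 8.915/0.85 = 10.488 in; ε'_s = 0.003(c − d')/c = 0.0022 ≥ ε_y = 0.0021, so the compression steel yields.
M_n = (A_s − A'_s) f_y (d − a/2) + A'_s f_y (d − d') = 247.8 × (25.4 − 4.4575) + 72.6 × (25.4 − 2.9) = 5189.6 + 1633.5 = 6823.1 kip·in.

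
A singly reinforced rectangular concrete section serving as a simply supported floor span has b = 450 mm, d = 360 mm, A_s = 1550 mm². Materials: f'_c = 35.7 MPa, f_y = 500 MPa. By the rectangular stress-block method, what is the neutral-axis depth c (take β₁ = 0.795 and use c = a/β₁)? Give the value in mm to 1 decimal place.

c ≈ 71.4 mm

T = A_s f_y = 1550 × 500 = 775000 N = 775 kN.
Setting C = 0.85 f'_c a b equal to T: a = 775000/(0.85 × 35.7 × 450) = 56.755 mm.
With β₁ = 0.795, c = a/β₁ = 56.755/0.795 = 71.4 mm.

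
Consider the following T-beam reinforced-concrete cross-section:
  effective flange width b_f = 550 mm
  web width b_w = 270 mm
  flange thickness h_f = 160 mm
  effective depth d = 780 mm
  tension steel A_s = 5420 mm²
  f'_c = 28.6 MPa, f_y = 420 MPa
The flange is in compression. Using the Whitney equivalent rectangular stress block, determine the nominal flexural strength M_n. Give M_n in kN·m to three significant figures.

M_n ≈ 1580 kN·m

Tension: T = A_s f_y = 5420 × 420 = 2276400 N.
Try a within the flange: a = T/(0.85 f'_c b_f) = 2276400/(0.85 × 28.6 × 550) = 170.26 mm.
a = 170.26 > h_f = 160 mm: the block extends into the web. Split into flange-overhang and web parts.
C_f = 0.85 f'_c (b_f − b_w) h_f = 0.85 × 28.6 × (550 − 270) × 160 = 1089088 N.
Remaining web compression depth: a_w = (T − C_f)/(0.85 f'_c b_w) = (2276400 − 1089088)/(0.85 × 28.6 × 270) = 180.89 mm.
M_n = C_f(d − h_f/2) + (T − C_f)(d − a_w/2) = 1089088 × (780 − 80) + 1187312 × (780 − 90.445) = 762.36 + 818.72 = 1581.08 × 10⁶ N·mm.
M_n = 1581.08 kN·m.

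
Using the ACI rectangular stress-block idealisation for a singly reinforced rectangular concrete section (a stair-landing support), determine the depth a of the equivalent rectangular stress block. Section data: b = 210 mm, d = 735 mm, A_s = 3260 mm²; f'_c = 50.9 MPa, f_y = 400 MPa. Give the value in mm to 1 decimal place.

a ≈ 143.5 mm

T = A_s f_y = 3260 × 400 = 1304000 N = 1304 kN.
Setting C = 0.85 f'_c a b equal to T: a = 1304000/(0.85 × 50.9 × 210) = 143.5 mm.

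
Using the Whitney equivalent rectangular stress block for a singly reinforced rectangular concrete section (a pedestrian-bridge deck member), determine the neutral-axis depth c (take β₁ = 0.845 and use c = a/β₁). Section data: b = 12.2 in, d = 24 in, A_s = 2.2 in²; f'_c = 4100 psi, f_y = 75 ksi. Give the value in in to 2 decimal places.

c ≈ 4.59 in

T = A_s f_y = 2.2 × 75 = 165 kips.
a = T/(0.85 f'_c b) = 165/(0.85 × 4.1 × 12.2) = 3.8808 in.
With β₁ = 0.845, c = a/β₁ = 3.8808/0.845 = 4.59 in.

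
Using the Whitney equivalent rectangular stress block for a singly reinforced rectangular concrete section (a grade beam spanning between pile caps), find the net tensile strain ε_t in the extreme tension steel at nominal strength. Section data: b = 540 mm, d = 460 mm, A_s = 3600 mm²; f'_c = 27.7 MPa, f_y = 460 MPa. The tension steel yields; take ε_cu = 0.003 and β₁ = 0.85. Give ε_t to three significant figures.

ε_t ≈ 0.00601

a = A_s f_y/(0.85 f'_c b) = 130.25 mm.
β₁ = 0.85, so c = a/β₁ = 130.25/0.85 = 153.24 mm.
From the linear strain diagram with ε_cu = 0.003: ε_t = 0.003 (d − c)/c = 0.003 × (460 − 153.24)/153.24 = 0.00601.
Since ε_t ≥ 0.005, the section is tension-controlled.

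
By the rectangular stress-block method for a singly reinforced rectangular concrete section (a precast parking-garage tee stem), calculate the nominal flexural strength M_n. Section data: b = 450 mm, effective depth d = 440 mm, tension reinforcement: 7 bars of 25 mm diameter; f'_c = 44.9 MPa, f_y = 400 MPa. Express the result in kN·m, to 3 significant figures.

A_s = 7 × 491 = 3437 mm².
T = A_s f_y = 3437 × 400 = 1374800 N = 1374.8 kN.
From C = T: a = T/(0.85 f'_c b) = 1374800/(0.85 × 44.9 × 450) = 80.05 mm.
M_n = T(d − a/2) = 1374.8 kN × (440 − 40.025) mm = 549.89 kN·m.

M_n ≈ 550 kN·m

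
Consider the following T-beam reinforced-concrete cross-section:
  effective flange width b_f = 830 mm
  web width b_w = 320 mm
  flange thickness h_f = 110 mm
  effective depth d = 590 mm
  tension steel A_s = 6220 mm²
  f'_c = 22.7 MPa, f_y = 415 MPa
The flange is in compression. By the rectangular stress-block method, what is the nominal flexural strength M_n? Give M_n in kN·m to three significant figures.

M_n ≈ 1280 kN·m

Tension: T = A_s f_y = 6220 × 415 = 2581300 N.
Try a within the flange: a = T/(0.85 f'_c b_f) = 2581300/(0.85 × 22.7 × 830) = 161.18 mm.
a = 161.18 > h_f = 110 mm: the block extends into the web. Split into flange-overhang and web parts.
C_f = 0.85 f'_c (b_f − b_w) h_f = 0.85 × 22.7 × (830 − 320) × 110 = 1082450 N.
Remaining web compression depth: a_w = (T − C_f)/(0.85 f'_c b_w) = (2581300 − 1082450)/(0.85 × 22.7 × 320) = 242.75 mm.
M_n = C_f(d − h_f/2) + (T − C_f)(d − a_w/2) = 1082450 × (590 − 55) + 1498850 × (590 − 121.375) = 579.11 + 702.40 = 1281.51 × 10⁶ N·mm.
M_n = 1281.51 kN·m.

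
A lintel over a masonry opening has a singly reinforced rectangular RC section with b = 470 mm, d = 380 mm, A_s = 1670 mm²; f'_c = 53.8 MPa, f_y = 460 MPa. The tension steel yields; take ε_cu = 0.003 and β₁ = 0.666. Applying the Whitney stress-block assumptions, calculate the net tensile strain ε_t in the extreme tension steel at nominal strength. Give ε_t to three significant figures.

a = A_s f_y/(0.85 f'_c b) = 35.74 mm.
β₁ = 0.666, so c = a/β₁ = 35.74/0.666 = 53.66 mm.
From the linear strain diagram with ε_cu = 0.003: ε_t = 0.003 (d − c)/c = 0.003 × (380 − 53.66)/53.66 = 0.0182.
Since ε_t ≥ 0.005, the section is tension-controlled.

ε_t ≈ 0.0182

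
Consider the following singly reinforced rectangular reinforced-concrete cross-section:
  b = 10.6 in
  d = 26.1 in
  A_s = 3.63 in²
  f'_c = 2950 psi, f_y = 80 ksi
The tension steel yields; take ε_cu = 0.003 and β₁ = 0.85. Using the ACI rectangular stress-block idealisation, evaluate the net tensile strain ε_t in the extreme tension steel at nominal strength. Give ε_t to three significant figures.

a = A_s f_y/(0.85 f'_c b) = 10.926 in.
β₁ = 0.85, so c = a/β₁ = 10.926/0.85 = 12.854 in.
From the linear strain diagram with ε_cu = 0.003: ε_t = 0.003 (d − c)/c = 0.003 × (26.1 − 12.854)/12.854 = 0.00309.
ε_t < 0.004 — the section is over-reinforced for flexure under ACI limits.

ε_t ≈ 0.00309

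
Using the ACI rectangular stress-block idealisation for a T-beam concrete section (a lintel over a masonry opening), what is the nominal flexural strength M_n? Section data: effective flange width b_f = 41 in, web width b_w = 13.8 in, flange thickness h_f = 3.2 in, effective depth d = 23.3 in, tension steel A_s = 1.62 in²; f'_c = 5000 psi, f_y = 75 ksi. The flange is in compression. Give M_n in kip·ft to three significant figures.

M_n ≈ 232 kip·ft

Tension: T = A_s f_y = 1.62 × 75 = 121.5 kips.
Try a within the flange: a = T/(0.85 f'_c b_f) = 121.5/(0.85 × 5 × 41) = 0.697 in.
Since a = 0.697 ≤ h_f = 3.2 in, the stress block lies entirely in the flange; analyse as a rectangular beam of width b_f.
M_n = T(d − a/2) = 121.5 × (23.3 − 0.3485) = 2788.6 kip·in.
M_n = 2788.6/12 = 232.38 kip·ft.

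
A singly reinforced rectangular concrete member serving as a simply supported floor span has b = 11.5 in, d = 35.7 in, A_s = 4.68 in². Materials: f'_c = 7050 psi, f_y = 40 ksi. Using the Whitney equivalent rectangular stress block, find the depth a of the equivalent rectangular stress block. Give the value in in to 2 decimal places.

T = A_s f_y = 4.68 × 40 = 187.2 kips.
a = T/(0.85 f'_c b) = 187.2/(0.85 × 7.05 × 11.5) = 2.72 in.

a ≈ 2.72 in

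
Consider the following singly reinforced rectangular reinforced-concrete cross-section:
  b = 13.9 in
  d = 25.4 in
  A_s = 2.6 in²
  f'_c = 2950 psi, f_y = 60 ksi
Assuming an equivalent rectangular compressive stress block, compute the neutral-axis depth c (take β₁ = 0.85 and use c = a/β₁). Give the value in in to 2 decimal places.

c ≈ 5.27 in

T = A_s f_y = 2.6 × 60 = 156 kips.
a = T/(0.85 f'_c b) = 156/(0.85 × 2.95 × 13.9) = 4.4758 in.
With β₁ = 0.85, c = a/β₁ = 4.4758/0.85 = 5.27 in.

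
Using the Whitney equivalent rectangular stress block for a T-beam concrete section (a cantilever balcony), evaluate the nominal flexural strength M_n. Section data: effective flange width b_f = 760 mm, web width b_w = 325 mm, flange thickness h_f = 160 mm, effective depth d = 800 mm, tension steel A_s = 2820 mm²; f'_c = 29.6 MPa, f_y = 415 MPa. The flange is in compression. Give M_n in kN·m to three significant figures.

Tension: T = A_s f_y = 2820 × 415 = 1170300 N.
Try a within the flange: a = T/(0.85 f'_c b_f) = 1170300/(0.85 × 29.6 × 760) = 61.20 mm.
Since a = 61.20 ≤ h_f = 160 mm, the stress block lies entirely in the flange; analyse as a rectangular beam of width b_f.
M_n = T(d − a/2) = 1170300 × (800 − 30.6) = 900.43 × 10⁶ N·mm.
M_n = 900.43 kN·m.

M_n ≈ 900 kN·m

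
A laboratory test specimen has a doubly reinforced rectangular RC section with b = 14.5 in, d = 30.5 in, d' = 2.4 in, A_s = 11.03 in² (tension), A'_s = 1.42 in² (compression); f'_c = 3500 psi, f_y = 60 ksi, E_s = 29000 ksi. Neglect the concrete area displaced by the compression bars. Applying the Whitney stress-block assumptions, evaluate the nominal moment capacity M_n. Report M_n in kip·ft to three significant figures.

M_n ≈ 1340 kip·ft

Assume both steels yield.
a = (A_s − A'_s) f_y/(0.85 f'_c b) = (11.03 − 1.42) × 60/(0.85 × 3.5 × 14.5) = 13.367 in.
c = a/β₁ = 13.367/0.85 = 15.726 in; ε'_s = 0.003(c − d')/c = 0.0025 ≥ ε_y = 0.0021, so the compression steel yields.
M_n = (A_s − A'_s) f_y (d − a/2) + A'_s f_y (d − d') = 576.6 × (30.5 − 6.6835) + 85.2 × (30.5 − 2.4) = 13732.6 + 2394.1 = 16126.7 kip·in = 16126.7/12 = 1343.89 kip·ft.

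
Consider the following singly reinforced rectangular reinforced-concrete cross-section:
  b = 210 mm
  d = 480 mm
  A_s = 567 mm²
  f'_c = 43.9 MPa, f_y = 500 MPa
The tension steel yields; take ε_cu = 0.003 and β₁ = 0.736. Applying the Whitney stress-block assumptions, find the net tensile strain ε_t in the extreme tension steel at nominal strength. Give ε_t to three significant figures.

a = A_s f_y/(0.85 f'_c b) = 36.18 mm.
β₁ = 0.736, so c = a/β₁ = 36.18/0.736 = 49.16 mm.
From the linear strain diagram with ε_cu = 0.003: ε_t = 0.003 (d − c)/c = 0.003 × (480 − 49.16)/49.16 = 0.0263.
Since ε_t ≥ 0.005, the section is tension-controlled.

ε_t ≈ 0.0263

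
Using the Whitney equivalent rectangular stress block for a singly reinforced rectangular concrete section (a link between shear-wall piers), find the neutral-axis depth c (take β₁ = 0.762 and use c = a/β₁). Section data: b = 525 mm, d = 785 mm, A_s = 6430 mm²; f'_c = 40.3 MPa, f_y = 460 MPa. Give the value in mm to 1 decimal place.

T = A_s f_y = 6430 × 460 = 2957800 N = 2957.8 kN.
Setting C = 0.85 f'_c a b equal to T: a = 2957800/(0.85 × 40.3 × 525) = 164.470 mm.
With β₁ = 0.762, c = a/β₁ = 164.470/0.762 = 215.8 mm.

c ≈ 215.8 mm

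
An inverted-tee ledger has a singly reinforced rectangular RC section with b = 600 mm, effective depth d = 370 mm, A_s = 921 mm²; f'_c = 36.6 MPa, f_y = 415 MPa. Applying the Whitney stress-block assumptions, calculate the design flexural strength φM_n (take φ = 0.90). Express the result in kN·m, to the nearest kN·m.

φM_n ≈ 124 kN·m

T = A_s f_y = 921 × 415 = 382215 N = 382.215 kN.
From C = T: a = T/(0.85 f'_c b) = 382215/(0.85 × 36.6 × 600) = 20.48 mm.
M_n = T(d − a/2) = 382.215 kN × (370 − 10.24) mm = 137.51 kN·m.
φM_n = 0.90 × 137.51 = 123.76 kN·m.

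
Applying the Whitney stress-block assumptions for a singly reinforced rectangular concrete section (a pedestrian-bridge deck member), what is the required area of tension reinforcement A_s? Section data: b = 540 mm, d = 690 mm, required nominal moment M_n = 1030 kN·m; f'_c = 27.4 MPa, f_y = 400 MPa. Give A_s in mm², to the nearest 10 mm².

With M_n = 0.85 f'_c a b (d − a/2), solve the quadratic for a:
a = d − √(d² − 2M_n/(0.85 f'_c b)) = 690 − √(690² − 2 × 1030×10⁶/(0.85 × 27.4 × 540)) = 131.16 mm.
A_s = 0.85 f'_c a b / f_y = 0.85 × 27.4 × 131.16 × 540 / 400 = 4123.9 mm².

A_s ≈ 4120 mm²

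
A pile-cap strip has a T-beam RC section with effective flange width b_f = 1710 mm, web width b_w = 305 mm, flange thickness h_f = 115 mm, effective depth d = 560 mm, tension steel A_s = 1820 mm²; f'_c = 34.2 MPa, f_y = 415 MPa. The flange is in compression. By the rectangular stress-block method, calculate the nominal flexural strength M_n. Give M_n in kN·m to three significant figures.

Tension: T = A_s f_y = 1820 × 415 = 755300 N.
Try a within the flange: a = T/(0.85 f'_c b_f) = 755300/(0.85 × 34.2 × 1710) = 15.19 mm.
Since a = 15.19 ≤ h_f = 115 mm, the stress block lies entirely in the flange; analyse as a rectangular beam of width b_f.
M_n = T(d − a/2) = 755300 × (560 − 7.595) = 417.23 × 10⁶ N·mm.
M_n = 417.23 kN·m.

M_n ≈ 417 kN·m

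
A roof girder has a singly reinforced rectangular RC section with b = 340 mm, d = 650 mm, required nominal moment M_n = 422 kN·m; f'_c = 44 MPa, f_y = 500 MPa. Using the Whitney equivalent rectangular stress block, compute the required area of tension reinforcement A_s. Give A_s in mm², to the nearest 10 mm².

A_s ≈ 1350 mm²

With M_n = 0.85 f'_c a b (d − a/2), solve the quadratic for a:
a = d − √(d² − 2M_n/(0.85 f'_c b)) = 650 − √(650² − 2 × 422×10⁶/(0.85 × 44 × 340)) = 53.24 mm.
A_s = 0.85 f'_c a b / f_y = 0.85 × 44 × 53.24 × 340 / 500 = 1354.0 mm².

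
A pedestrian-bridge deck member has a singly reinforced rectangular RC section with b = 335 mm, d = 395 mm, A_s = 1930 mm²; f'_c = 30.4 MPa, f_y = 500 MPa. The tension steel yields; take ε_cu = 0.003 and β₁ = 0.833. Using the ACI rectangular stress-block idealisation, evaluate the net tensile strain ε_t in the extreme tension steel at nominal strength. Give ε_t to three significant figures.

ε_t ≈ 0.00585

a = A_s f_y/(0.85 f'_c b) = 111.48 mm.
β₁ = 0.833, so c = a/β₁ = 111.48/0.833 = 133.83 mm.
From the linear strain diagram with ε_cu = 0.003: ε_t = 0.003 (d − c)/c = 0.003 × (395 − 133.83)/133.83 = 0.00585.
Since ε_t ≥ 0.005, the section is tension-controlled.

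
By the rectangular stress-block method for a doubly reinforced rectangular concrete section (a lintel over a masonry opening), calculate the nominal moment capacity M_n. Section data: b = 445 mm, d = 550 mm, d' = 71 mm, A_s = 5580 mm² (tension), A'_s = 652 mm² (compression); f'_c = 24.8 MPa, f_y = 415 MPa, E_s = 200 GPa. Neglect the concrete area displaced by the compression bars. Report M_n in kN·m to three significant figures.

M_n ≈ 1030 kN·m

Assume both tension and compression steel yield.
Net tension couple steel: A_s − A'_s = 4928 mm².
a = (A_s − A'_s) f_y / (0.85 f'_c b) = 2045120/(0.85 × 24.8 × 445) = 218.02 mm.
c = a/β₁ = 218.02/0.85 = 256.49 mm; ε'_s = 0.003(c − d')/c = 0.0022 ≥ f_y/E_s = 0.0021, so compression steel does yield.
M_n = (A_s − A'_s) f_y (d − a/2) + A'_s f_y (d − d') = [2045120 × (550 − 109.01) + 270580 × (550 − 71)] × 10⁻⁶ = 901.88 + 129.61 = 1031.49 kN·m.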